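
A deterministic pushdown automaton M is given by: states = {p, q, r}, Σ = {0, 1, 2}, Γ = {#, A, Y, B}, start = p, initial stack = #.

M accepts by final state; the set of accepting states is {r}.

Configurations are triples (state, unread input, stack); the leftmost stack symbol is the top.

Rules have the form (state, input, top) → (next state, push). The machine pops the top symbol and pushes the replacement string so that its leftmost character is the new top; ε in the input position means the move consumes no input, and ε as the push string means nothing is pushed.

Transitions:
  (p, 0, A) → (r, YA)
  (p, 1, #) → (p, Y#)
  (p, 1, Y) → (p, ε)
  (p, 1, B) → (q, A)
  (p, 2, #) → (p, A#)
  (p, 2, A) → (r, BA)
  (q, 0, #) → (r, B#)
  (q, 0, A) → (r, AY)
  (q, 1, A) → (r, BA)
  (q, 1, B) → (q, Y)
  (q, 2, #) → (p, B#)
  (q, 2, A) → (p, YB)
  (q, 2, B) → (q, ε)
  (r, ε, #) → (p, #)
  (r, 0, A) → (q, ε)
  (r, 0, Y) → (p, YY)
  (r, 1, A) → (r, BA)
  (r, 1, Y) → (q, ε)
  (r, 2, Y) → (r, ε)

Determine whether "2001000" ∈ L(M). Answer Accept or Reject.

(p, 2001000, #)
  read 2, top #: go to p, push A# → (p, 001000, A#)
  read 0, top A: go to r, push YA → (r, 01000, YA#)
  read 0, top Y: go to p, push YY → (p, 1000, YYA#)
  read 1, top Y: go to p, push ε → (p, 000, YA#)
No transition applies at (p, 000, YA#); input not fully consumed.

Reject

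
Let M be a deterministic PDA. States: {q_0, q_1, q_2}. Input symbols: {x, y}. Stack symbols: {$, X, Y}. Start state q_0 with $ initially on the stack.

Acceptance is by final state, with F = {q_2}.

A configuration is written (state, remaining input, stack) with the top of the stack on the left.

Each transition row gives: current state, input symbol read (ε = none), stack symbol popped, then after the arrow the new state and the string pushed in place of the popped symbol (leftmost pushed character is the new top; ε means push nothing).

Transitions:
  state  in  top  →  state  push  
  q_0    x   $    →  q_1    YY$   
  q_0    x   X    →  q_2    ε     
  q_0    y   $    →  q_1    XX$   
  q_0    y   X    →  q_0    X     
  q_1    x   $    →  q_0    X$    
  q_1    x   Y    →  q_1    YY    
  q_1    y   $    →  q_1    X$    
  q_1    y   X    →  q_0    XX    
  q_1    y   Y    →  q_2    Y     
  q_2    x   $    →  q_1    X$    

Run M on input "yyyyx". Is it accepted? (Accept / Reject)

(q_0, yyyyx, $) ⊢ (q_1, yyyx, XX$) ⊢ (q_0, yyx, XXX$) ⊢ (q_0, yx, XXX$) ⊢ (q_0, x, XXX$) ⊢ (q_2, ε, XX$)
All input consumed; state q_2 ∈ F.

Accept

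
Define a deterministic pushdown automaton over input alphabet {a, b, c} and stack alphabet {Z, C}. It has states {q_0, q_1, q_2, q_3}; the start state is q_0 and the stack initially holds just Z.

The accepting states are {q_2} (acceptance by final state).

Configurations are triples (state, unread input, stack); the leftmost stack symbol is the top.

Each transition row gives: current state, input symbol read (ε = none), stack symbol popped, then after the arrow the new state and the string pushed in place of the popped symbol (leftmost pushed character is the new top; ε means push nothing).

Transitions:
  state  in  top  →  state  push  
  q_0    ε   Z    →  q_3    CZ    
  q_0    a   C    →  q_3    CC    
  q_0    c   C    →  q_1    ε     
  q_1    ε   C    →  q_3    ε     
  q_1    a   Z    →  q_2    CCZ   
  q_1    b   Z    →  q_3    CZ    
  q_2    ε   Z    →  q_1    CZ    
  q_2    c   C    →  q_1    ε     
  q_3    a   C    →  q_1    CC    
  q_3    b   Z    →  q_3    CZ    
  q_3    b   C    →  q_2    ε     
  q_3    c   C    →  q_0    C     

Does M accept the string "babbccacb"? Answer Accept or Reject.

Reject

(q_0, babbccacb, Z)
  ε-move, top Z: go to q_3, push CZ → (q_3, babbccacb, CZ)
  read b, top C: go to q_2, push ε → (q_2, abbccacb, Z)
  ε-move, top Z: go to q_1, push CZ → (q_1, abbccacb, CZ)
  ε-move, top C: go to q_3, push ε → (q_3, abbccacb, Z)
No transition applies at (q_3, abbccacb, Z); input not fully consumed.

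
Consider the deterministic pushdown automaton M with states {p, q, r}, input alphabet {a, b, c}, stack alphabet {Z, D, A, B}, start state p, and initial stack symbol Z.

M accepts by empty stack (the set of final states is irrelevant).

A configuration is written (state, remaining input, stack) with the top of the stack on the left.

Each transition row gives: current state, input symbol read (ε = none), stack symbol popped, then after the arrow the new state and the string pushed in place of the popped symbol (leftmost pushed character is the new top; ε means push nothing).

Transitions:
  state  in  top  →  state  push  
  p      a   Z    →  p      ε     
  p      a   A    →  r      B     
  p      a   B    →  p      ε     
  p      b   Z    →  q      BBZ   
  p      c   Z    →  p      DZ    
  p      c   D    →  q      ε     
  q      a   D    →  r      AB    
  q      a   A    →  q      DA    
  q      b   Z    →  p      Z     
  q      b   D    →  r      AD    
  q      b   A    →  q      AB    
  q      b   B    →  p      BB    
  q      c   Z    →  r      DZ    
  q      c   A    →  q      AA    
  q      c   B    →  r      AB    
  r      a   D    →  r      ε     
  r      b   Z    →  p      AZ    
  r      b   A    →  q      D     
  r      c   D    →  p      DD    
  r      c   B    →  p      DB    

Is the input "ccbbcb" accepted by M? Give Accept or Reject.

Reject

(p, ccbbcb, Z) ⊢ (p, cbbcb, DZ) ⊢ (q, bbcb, Z) ⊢ (p, bcb, Z) ⊢ (q, cb, BBZ) ⊢ (r, b, ABBZ) ⊢ (q, ε, DBBZ)
All input consumed; stack is DBBZ, not empty, and no further ε-move applies.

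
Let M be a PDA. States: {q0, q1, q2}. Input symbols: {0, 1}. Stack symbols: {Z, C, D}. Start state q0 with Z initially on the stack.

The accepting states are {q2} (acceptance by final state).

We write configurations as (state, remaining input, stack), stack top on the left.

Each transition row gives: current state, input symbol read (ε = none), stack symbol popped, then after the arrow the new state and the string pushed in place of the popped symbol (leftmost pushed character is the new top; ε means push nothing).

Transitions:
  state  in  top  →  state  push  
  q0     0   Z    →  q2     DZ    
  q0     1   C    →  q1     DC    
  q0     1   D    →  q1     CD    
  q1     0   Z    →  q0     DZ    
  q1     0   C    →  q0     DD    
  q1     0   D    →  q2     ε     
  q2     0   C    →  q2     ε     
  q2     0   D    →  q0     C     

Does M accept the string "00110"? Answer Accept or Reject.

Reject

No computation consumes all input and reaches a final state.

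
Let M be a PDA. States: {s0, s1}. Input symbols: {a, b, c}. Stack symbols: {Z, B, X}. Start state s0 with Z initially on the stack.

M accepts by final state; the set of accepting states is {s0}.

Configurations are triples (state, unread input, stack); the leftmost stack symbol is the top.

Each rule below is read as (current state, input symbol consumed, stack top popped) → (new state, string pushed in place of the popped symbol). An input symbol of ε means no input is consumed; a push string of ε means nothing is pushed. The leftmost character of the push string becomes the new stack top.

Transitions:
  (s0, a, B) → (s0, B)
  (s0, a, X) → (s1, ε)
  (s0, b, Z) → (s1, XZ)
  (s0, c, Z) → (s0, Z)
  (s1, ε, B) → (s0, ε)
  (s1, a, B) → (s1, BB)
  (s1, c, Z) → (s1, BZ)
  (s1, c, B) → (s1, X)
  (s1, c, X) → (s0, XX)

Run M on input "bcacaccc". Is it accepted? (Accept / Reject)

Reject

No computation consumes all input and reaches a final state.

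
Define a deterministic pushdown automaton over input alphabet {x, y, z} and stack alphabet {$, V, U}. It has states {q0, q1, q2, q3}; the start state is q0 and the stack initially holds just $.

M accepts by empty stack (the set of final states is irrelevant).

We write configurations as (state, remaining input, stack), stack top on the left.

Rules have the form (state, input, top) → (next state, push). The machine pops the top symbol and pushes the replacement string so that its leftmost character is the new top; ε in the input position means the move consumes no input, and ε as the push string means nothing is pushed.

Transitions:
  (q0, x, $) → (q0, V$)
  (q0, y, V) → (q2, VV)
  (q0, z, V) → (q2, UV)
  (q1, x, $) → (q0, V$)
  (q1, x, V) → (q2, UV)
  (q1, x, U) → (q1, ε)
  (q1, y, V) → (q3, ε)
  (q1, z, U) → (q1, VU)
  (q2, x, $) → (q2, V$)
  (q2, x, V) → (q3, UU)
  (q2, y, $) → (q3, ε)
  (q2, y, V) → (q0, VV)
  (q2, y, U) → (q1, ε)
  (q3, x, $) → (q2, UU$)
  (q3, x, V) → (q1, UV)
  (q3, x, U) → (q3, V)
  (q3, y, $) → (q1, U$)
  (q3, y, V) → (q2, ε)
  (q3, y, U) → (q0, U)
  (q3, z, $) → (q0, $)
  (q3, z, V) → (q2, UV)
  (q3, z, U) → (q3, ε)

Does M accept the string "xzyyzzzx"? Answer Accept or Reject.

Reject

(q0, xzyyzzzx, $)
  read x, top $: go to q0, push V$ → (q0, zyyzzzx, V$)
  read z, top V: go to q2, push UV → (q2, yyzzzx, UV$)
  read y, top U: go to q1, push ε → (q1, yzzzx, V$)
  read y, top V: go to q3, push ε → (q3, zzzx, $)
  read z, top $: go to q0, push $ → (q0, zzx, $)
No transition applies at (q0, zzx, $); input not fully consumed.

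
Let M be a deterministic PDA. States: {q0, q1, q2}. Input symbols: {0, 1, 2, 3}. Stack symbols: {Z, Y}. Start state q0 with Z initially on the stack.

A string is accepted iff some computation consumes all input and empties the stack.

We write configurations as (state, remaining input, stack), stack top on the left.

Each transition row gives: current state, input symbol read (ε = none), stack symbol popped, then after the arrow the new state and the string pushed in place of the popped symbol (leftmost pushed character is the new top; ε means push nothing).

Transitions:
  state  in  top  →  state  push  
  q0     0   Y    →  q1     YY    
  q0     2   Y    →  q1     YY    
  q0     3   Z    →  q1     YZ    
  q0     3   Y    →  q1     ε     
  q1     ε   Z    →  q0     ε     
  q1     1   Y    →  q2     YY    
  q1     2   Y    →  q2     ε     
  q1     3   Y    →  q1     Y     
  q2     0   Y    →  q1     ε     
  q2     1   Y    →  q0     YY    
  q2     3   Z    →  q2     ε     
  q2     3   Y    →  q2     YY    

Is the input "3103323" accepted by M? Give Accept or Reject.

(q0, 3103323, Z)
  read 3, top Z: go to q1, push YZ → (q1, 103323, YZ)
  read 1, top Y: go to q2, push YY → (q2, 03323, YYZ)
  read 0, top Y: go to q1, push ε → (q1, 3323, YZ)
  read 3, top Y: go to q1, push Y → (q1, 323, YZ)
  read 3, top Y: go to q1, push Y → (q1, 23, YZ)
  read 2, top Y: go to q2, push ε → (q2, 3, Z)
  read 3, top Z: go to q2, push ε → (q2, ε, ε)
All input consumed and the stack is empty.

Accept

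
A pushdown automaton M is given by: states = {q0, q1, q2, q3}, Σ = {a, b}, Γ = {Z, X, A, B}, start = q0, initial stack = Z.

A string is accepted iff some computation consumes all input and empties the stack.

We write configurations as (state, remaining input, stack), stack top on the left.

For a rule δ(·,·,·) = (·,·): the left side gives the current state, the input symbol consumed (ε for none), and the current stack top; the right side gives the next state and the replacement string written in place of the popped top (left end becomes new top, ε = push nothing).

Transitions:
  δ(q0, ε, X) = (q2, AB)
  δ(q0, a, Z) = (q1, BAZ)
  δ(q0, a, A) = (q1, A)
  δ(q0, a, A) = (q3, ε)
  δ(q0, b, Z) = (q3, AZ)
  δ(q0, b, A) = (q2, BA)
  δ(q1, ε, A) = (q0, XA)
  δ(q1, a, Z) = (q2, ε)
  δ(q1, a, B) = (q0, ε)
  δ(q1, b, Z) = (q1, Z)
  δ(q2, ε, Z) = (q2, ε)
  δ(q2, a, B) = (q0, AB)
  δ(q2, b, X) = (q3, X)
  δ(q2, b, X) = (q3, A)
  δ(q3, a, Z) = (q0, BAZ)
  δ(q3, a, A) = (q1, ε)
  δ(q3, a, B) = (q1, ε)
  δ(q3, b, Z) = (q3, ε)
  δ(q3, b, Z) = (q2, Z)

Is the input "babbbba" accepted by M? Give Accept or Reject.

Accept

One accepting computation: (q0, babbbba, Z) ⊢ (q3, abbbba, AZ) ⊢ (q1, bbbba, Z) ⊢ (q1, bbba, Z) ⊢ (q1, bba, Z) ⊢ (q1, ba, Z) ⊢ (q1, a, Z) ⊢ (q2, ε, ε)
All input consumed and the stack is empty.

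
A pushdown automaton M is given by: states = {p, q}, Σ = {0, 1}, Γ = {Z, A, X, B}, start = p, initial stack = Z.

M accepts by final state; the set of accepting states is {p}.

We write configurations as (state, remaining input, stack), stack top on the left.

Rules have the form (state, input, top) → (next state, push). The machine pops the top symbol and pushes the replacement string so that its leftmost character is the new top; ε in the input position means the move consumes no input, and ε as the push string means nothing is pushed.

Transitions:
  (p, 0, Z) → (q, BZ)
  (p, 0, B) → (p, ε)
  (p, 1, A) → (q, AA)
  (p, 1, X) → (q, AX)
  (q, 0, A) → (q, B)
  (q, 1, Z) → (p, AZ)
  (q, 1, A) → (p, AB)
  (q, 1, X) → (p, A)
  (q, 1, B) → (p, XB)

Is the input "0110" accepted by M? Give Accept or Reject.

Reject

No computation consumes all input and reaches a final state.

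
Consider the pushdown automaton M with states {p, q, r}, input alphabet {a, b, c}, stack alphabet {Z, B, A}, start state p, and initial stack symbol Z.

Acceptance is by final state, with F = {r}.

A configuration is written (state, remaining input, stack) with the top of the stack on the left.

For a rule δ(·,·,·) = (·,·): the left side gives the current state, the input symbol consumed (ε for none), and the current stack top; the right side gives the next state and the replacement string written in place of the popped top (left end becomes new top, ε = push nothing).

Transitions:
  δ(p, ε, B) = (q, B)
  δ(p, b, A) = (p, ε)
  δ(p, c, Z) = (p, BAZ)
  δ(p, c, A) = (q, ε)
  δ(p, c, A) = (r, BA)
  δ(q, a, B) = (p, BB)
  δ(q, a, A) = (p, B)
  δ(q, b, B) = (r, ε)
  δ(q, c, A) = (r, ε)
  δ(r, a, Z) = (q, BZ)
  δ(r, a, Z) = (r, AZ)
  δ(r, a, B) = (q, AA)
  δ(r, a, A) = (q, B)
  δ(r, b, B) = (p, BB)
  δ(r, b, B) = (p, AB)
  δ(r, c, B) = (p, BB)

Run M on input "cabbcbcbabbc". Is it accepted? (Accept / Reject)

Accept

One accepting computation: (p, cabbcbcbabbc, Z) ⊢ (p, abbcbcbabbc, BAZ) ⊢ (q, abbcbcbabbc, BAZ) ⊢ (p, bbcbcbabbc, BBAZ) ⊢ (q, bbcbcbabbc, BBAZ) ⊢ (r, bcbcbabbc, BAZ) ⊢ (p, cbcbabbc, ABAZ) ⊢ (r, bcbabbc, BABAZ) ⊢ (p, cbabbc, ABABAZ) ⊢ (q, babbc, BABAZ) ⊢ (r, abbc, ABAZ) ⊢ (q, bbc, BBAZ) ⊢ (r, bc, BAZ) ⊢ (p, c, ABAZ) ⊢ (r, ε, BABAZ)
All input consumed and state r ∈ F.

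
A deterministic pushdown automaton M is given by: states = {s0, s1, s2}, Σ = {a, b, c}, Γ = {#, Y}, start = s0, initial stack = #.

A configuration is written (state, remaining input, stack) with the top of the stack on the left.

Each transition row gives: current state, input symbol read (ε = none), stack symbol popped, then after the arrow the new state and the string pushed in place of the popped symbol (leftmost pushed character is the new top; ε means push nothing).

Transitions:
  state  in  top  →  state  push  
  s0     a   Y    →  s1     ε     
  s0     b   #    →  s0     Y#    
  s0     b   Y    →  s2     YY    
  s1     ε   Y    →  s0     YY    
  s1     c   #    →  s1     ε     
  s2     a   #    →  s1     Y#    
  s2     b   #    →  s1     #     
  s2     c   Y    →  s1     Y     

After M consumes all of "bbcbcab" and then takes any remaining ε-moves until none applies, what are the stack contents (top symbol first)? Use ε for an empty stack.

YYYYYY#

(s0, bbcbcab, #) ⊢ (s0, bcbcab, Y#) ⊢ (s2, cbcab, YY#) ⊢ (s1, bcab, YY#) ⊢ (s0, bcab, YYY#) ⊢ (s2, cab, YYYY#) ⊢ (s1, ab, YYYY#) ⊢ (s0, ab, YYYYY#) ⊢ (s1, b, YYYY#) ⊢ (s0, b, YYYYY#) ⊢ (s2, ε, YYYYYY#)
All input consumed in state s2 with stack YYYYYY#.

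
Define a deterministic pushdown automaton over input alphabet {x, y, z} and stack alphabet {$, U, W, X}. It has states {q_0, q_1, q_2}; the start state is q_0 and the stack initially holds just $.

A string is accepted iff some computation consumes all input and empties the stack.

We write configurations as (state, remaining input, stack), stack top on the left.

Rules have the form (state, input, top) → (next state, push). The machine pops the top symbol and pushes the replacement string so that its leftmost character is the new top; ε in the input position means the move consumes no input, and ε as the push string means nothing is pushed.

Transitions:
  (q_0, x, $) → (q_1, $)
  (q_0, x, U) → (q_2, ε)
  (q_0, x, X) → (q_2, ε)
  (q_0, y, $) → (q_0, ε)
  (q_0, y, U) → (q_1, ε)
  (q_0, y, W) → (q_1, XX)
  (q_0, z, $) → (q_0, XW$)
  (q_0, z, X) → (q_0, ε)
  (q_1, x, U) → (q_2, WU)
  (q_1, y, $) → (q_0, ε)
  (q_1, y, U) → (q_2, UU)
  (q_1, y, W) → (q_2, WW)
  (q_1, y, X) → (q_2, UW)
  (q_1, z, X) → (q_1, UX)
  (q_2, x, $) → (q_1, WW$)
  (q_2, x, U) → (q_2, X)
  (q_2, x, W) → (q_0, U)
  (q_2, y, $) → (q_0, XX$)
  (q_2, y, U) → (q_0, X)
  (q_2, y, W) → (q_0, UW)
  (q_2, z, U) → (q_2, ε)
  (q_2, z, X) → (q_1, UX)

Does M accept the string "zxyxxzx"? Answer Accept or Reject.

Reject

(q_0, zxyxxzx, $) ⊢ (q_0, xyxxzx, XW$) ⊢ (q_2, yxxzx, W$) ⊢ (q_0, xxzx, UW$) ⊢ (q_2, xzx, W$) ⊢ (q_0, zx, U$)
No transition applies at (q_0, zx, U$); input not fully consumed.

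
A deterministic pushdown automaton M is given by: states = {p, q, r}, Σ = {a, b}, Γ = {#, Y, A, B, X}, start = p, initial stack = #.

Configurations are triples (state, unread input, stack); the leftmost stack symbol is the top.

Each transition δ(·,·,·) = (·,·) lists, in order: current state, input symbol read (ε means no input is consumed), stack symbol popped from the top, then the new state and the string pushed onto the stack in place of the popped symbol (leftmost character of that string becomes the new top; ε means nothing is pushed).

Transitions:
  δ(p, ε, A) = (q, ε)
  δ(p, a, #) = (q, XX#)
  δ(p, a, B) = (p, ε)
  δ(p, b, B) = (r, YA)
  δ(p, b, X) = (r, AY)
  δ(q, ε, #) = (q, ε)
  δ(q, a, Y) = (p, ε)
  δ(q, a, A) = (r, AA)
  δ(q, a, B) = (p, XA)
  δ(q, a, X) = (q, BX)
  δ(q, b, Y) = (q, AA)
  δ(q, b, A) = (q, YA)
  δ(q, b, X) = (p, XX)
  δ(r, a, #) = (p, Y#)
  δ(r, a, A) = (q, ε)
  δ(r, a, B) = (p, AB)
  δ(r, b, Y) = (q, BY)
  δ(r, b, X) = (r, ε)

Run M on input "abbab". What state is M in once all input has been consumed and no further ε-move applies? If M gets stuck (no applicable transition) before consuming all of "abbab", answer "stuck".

(p, abbab, #)
  read a, top #: go to q, push XX# → (q, bbab, XX#)
  read b, top X: go to p, push XX → (p, bab, XXX#)
  read b, top X: go to r, push AY → (r, ab, AYXX#)
  read a, top A: go to q, push ε → (q, b, YXX#)
  read b, top Y: go to q, push AA → (q, ε, AAXX#)
All input consumed; M is in state q.

q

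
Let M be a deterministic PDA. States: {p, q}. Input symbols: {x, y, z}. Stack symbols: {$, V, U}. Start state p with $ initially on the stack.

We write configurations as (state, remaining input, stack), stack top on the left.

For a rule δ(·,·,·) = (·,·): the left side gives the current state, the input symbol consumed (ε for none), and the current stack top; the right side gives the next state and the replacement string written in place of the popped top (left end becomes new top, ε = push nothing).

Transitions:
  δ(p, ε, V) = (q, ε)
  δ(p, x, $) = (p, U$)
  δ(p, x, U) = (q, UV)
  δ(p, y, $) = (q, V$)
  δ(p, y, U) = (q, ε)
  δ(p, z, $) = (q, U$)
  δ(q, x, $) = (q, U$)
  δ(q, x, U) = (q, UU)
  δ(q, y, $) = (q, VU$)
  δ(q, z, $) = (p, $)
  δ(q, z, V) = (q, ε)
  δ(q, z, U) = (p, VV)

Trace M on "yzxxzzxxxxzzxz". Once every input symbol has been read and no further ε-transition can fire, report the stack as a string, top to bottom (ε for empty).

(p, yzxxzzxxxxzzxz, $) ⊢ (q, zxxzzxxxxzzxz, V$) ⊢ (q, xxzzxxxxzzxz, $) ⊢ (q, xzzxxxxzzxz, U$) ⊢ (q, zzxxxxzzxz, UU$) ⊢ (p, zxxxxzzxz, VVU$) ⊢ (q, zxxxxzzxz, VU$) ⊢ (q, xxxxzzxz, U$) ⊢ (q, xxxzzxz, UU$) ⊢ (q, xxzzxz, UUU$) ⊢ (q, xzzxz, UUUU$) ⊢ (q, zzxz, UUUUU$) ⊢ (p, zxz, VVUUUU$) ⊢ (q, zxz, VUUUU$) ⊢ (q, xz, UUUU$) ⊢ (q, z, UUUUU$) ⊢ (p, ε, VVUUUU$) ⊢ (q, ε, VUUUU$)
All input consumed in state q with stack VUUUU$.

VUUUU$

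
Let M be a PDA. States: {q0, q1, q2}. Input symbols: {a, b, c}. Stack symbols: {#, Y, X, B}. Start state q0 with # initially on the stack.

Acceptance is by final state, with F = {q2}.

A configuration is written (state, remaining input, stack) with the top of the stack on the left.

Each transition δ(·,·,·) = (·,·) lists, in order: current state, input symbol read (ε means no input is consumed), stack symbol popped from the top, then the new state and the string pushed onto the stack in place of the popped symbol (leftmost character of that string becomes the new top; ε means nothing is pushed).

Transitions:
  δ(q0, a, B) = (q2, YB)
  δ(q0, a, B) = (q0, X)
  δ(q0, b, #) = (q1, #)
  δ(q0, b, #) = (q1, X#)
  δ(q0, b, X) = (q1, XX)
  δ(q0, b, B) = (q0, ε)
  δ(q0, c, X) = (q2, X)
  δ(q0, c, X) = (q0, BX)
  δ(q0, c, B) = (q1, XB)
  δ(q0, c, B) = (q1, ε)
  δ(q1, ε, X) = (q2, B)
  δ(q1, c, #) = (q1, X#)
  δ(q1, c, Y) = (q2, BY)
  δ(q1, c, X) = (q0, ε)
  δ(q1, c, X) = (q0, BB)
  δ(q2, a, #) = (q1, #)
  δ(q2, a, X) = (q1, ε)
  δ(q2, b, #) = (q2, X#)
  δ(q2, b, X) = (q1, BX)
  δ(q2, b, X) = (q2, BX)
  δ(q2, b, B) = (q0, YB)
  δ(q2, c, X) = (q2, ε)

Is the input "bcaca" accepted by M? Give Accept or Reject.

One accepting computation: (q0, bcaca, #) ⊢ (q1, caca, X#) ⊢ (q0, aca, BB#) ⊢ (q0, ca, XB#) ⊢ (q0, a, BXB#) ⊢ (q2, ε, YBXB#)
All input consumed and state q2 ∈ F.

Accept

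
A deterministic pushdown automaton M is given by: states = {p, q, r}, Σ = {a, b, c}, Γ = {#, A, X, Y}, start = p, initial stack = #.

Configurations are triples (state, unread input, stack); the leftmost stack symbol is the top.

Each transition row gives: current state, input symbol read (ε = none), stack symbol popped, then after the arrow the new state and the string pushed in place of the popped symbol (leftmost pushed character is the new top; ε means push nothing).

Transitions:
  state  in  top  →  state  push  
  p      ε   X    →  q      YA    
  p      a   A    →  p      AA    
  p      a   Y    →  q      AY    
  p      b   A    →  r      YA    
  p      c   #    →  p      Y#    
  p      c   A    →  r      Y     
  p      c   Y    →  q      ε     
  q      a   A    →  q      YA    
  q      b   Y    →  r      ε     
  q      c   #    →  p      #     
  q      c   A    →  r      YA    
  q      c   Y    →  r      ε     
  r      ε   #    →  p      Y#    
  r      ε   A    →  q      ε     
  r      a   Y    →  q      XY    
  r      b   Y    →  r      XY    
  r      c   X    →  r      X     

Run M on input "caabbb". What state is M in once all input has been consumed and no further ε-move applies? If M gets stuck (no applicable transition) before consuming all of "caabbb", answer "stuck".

stuck

(p, caabbb, #) ⊢ (p, aabbb, Y#) ⊢ (q, abbb, AY#) ⊢ (q, bbb, YAY#) ⊢ (r, bb, AY#) ⊢ (q, bb, Y#) ⊢ (r, b, #) ⊢ (p, b, Y#)
No transition for (p, b, top Y); M blocks with input b remaining.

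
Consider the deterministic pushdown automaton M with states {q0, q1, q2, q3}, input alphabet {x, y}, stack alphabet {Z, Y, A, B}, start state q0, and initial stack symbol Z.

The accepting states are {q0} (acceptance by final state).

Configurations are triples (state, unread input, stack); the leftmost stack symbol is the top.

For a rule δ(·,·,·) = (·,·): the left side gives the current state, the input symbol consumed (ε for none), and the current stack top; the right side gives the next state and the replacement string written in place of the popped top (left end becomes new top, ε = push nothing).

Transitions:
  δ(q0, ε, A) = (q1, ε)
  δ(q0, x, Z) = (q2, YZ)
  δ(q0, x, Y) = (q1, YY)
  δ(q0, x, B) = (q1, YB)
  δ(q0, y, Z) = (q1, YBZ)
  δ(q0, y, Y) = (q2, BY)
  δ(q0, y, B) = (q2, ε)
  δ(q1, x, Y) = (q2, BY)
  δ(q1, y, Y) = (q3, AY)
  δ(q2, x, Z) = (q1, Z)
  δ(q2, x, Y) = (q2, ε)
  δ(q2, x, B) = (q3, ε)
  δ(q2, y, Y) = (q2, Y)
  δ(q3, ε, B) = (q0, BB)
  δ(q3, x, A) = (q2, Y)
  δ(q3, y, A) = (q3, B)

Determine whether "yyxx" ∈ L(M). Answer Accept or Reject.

Reject

(q0, yyxx, Z) ⊢ (q1, yxx, YBZ) ⊢ (q3, xx, AYBZ) ⊢ (q2, x, YYBZ) ⊢ (q2, ε, YBZ)
All input consumed; state q2 ∉ F and no further ε-move applies.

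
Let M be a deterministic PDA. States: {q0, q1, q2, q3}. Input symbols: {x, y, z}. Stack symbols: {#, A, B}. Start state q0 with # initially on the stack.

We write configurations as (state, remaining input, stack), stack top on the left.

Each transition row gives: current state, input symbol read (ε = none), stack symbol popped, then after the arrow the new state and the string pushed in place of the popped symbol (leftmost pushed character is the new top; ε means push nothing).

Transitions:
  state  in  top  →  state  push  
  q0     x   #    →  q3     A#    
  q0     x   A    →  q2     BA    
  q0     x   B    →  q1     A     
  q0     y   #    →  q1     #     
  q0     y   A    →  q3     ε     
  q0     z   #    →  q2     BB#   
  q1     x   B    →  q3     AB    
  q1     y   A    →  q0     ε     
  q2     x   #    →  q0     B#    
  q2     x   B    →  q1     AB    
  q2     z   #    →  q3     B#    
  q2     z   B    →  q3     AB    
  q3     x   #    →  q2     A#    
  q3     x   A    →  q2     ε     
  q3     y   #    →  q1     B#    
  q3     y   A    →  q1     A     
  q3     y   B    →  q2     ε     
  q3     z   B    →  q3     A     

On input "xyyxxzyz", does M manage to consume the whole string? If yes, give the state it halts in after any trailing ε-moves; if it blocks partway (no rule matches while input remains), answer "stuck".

q3

(q0, xyyxxzyz, #)
  read x, top #: go to q3, push A# → (q3, yyxxzyz, A#)
  read y, top A: go to q1, push A → (q1, yxxzyz, A#)
  read y, top A: go to q0, push ε → (q0, xxzyz, #)
  read x, top #: go to q3, push A# → (q3, xzyz, A#)
  read x, top A: go to q2, push ε → (q2, zyz, #)
  read z, top #: go to q3, push B# → (q3, yz, B#)
  read y, top B: go to q2, push ε → (q2, z, #)
  read z, top #: go to q3, push B# → (q3, ε, B#)
All input consumed; M is in state q3.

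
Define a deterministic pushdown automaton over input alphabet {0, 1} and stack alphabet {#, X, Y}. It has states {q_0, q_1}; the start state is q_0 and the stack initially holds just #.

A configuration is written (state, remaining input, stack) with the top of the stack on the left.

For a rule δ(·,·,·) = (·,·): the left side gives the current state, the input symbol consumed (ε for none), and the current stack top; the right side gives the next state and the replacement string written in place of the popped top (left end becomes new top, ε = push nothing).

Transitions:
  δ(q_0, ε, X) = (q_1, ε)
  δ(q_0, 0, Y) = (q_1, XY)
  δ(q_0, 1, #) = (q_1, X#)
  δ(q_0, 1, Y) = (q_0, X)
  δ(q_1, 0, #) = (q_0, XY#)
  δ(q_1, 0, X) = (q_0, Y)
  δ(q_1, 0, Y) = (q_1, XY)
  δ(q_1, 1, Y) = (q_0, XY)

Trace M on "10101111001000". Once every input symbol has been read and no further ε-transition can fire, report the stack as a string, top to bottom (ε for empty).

XYY#

(q_0, 10101111001000, #)
  read 1, top #: go to q_1, push X# → (q_1, 0101111001000, X#)
  read 0, top X: go to q_0, push Y → (q_0, 101111001000, Y#)
  read 1, top Y: go to q_0, push X → (q_0, 01111001000, X#)
  ε-move, top X: go to q_1, push ε → (q_1, 01111001000, #)
  read 0, top #: go to q_0, push XY# → (q_0, 1111001000, XY#)
  ε-move, top X: go to q_1, push ε → (q_1, 1111001000, Y#)
  read 1, top Y: go to q_0, push XY → (q_0, 111001000, XY#)
  ε-move, top X: go to q_1, push ε → (q_1, 111001000, Y#)
  read 1, top Y: go to q_0, push XY → (q_0, 11001000, XY#)
  ε-move, top X: go to q_1, push ε → (q_1, 11001000, Y#)
  read 1, top Y: go to q_0, push XY → (q_0, 1001000, XY#)
  ε-move, top X: go to q_1, push ε → (q_1, 1001000, Y#)
  read 1, top Y: go to q_0, push XY → (q_0, 001000, XY#)
  ε-move, top X: go to q_1, push ε → (q_1, 001000, Y#)
  read 0, top Y: go to q_1, push XY → (q_1, 01000, XY#)
  read 0, top X: go to q_0, push Y → (q_0, 1000, YY#)
  read 1, top Y: go to q_0, push X → (q_0, 000, XY#)
  ε-move, top X: go to q_1, push ε → (q_1, 000, Y#)
  read 0, top Y: go to q_1, push XY → (q_1, 00, XY#)
  read 0, top X: go to q_0, push Y → (q_0, 0, YY#)
  read 0, top Y: go to q_1, push XY → (q_1, ε, XYY#)
All input consumed in state q_1 with stack XYY#.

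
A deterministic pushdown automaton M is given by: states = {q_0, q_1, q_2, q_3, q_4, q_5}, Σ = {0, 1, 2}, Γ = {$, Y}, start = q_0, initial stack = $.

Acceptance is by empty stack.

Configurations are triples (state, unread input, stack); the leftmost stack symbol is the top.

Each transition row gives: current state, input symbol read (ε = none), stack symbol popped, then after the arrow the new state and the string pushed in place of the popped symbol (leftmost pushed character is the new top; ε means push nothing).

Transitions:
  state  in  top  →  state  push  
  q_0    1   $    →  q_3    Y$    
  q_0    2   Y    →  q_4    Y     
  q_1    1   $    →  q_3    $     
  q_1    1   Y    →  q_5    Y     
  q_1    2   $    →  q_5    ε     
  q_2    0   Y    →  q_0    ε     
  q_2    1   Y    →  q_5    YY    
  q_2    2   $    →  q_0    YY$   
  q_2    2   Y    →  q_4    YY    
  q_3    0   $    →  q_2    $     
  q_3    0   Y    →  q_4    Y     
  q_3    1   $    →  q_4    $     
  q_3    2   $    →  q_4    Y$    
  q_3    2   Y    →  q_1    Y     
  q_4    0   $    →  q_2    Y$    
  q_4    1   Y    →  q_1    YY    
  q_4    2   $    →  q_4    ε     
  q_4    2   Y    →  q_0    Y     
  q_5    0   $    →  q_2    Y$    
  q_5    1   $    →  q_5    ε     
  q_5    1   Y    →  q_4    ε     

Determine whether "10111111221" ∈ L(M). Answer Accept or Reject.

Reject

(q_0, 10111111221, $)
  read 1, top $: go to q_3, push Y$ → (q_3, 0111111221, Y$)
  read 0, top Y: go to q_4, push Y → (q_4, 111111221, Y$)
  read 1, top Y: go to q_1, push YY → (q_1, 11111221, YY$)
  read 1, top Y: go to q_5, push Y → (q_5, 1111221, YY$)
  read 1, top Y: go to q_4, push ε → (q_4, 111221, Y$)
  read 1, top Y: go to q_1, push YY → (q_1, 11221, YY$)
  read 1, top Y: go to q_5, push Y → (q_5, 1221, YY$)
  read 1, top Y: go to q_4, push ε → (q_4, 221, Y$)
  read 2, top Y: go to q_0, push Y → (q_0, 21, Y$)
  read 2, top Y: go to q_4, push Y → (q_4, 1, Y$)
  read 1, top Y: go to q_1, push YY → (q_1, ε, YY$)
All input consumed; stack is YY$, not empty, and no further ε-move applies.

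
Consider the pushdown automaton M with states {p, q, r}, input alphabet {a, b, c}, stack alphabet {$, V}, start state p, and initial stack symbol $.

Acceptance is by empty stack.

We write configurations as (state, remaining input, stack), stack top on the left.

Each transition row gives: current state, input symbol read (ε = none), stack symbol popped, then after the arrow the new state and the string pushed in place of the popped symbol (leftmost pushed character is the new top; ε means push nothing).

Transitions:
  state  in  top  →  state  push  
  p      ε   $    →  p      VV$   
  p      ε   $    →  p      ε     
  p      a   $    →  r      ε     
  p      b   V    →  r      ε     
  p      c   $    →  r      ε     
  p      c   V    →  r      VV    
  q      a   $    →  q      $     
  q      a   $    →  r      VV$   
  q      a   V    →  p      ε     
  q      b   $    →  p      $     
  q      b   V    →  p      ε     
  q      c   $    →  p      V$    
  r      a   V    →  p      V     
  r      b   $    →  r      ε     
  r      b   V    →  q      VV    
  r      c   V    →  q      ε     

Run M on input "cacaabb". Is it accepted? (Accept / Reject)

No computation consumes all input and empties the stack.

Reject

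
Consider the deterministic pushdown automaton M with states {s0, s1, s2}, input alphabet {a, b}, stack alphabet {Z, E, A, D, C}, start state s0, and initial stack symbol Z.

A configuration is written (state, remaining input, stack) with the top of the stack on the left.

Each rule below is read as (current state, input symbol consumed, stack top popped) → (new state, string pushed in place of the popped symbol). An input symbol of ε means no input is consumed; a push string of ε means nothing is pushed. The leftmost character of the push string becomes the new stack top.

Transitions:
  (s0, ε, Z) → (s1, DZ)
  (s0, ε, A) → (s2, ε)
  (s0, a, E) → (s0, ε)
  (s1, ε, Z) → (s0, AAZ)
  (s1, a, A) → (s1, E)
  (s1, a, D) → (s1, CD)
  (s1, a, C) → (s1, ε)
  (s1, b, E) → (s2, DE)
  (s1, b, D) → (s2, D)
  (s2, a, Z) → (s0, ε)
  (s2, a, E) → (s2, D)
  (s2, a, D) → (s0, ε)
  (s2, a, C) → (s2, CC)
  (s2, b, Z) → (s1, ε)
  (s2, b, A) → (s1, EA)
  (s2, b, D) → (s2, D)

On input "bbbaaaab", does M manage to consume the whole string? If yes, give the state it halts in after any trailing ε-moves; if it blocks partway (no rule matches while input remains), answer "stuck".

stuck

(s0, bbbaaaab, Z) ⊢ (s1, bbbaaaab, DZ) ⊢ (s2, bbaaaab, DZ) ⊢ (s2, baaaab, DZ) ⊢ (s2, aaaab, DZ) ⊢ (s0, aaab, Z) ⊢ (s1, aaab, DZ) ⊢ (s1, aab, CDZ) ⊢ (s1, ab, DZ) ⊢ (s1, b, CDZ)
No transition for (s1, b, top C); M blocks with input b remaining.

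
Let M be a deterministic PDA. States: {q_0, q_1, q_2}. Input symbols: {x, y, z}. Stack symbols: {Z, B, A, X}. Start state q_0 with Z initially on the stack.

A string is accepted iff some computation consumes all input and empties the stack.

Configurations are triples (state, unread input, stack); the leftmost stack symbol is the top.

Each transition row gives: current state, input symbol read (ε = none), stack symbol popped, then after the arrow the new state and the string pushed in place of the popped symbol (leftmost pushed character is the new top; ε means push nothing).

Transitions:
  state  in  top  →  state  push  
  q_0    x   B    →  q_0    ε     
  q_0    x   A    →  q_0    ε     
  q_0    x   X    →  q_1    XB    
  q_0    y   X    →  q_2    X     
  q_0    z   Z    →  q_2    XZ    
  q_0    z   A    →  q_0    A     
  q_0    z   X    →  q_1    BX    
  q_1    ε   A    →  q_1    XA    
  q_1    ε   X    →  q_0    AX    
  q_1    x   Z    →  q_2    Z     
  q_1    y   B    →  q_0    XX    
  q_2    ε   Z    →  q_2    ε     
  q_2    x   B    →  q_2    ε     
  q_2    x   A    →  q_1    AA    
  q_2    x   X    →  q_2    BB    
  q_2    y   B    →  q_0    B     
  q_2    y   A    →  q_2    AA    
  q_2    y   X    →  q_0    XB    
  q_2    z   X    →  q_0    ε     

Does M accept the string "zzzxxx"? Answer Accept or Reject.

(q_0, zzzxxx, Z)
  read z, top Z: go to q_2, push XZ → (q_2, zzxxx, XZ)
  read z, top X: go to q_0, push ε → (q_0, zxxx, Z)
  read z, top Z: go to q_2, push XZ → (q_2, xxx, XZ)
  read x, top X: go to q_2, push BB → (q_2, xx, BBZ)
  read x, top B: go to q_2, push ε → (q_2, x, BZ)
  read x, top B: go to q_2, push ε → (q_2, ε, Z)
  ε-move, top Z: go to q_2, push ε → (q_2, ε, ε)
All input consumed and the stack is empty.

Accept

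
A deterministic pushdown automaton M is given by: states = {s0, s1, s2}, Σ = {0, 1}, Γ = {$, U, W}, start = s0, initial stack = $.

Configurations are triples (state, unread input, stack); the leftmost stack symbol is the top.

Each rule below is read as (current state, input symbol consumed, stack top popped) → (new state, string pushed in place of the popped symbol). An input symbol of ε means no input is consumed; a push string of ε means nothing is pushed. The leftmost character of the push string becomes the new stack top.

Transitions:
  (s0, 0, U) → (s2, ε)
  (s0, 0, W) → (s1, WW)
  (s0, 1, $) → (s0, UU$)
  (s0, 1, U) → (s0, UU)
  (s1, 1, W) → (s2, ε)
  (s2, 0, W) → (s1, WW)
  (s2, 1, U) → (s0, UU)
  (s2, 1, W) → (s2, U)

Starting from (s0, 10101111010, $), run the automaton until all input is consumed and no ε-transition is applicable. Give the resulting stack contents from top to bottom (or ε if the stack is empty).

UUUU$

(s0, 10101111010, $)
  read 1, top $: go to s0, push UU$ → (s0, 0101111010, UU$)
  read 0, top U: go to s2, push ε → (s2, 101111010, U$)
  read 1, top U: go to s0, push UU → (s0, 01111010, UU$)
  read 0, top U: go to s2, push ε → (s2, 1111010, U$)
  read 1, top U: go to s0, push UU → (s0, 111010, UU$)
  read 1, top U: go to s0, push UU → (s0, 11010, UUU$)
  read 1, top U: go to s0, push UU → (s0, 1010, UUUU$)
  read 1, top U: go to s0, push UU → (s0, 010, UUUUU$)
  read 0, top U: go to s2, push ε → (s2, 10, UUUU$)
  read 1, top U: go to s0, push UU → (s0, 0, UUUUU$)
  read 0, top U: go to s2, push ε → (s2, ε, UUUU$)
All input consumed in state s2 with stack UUUU$.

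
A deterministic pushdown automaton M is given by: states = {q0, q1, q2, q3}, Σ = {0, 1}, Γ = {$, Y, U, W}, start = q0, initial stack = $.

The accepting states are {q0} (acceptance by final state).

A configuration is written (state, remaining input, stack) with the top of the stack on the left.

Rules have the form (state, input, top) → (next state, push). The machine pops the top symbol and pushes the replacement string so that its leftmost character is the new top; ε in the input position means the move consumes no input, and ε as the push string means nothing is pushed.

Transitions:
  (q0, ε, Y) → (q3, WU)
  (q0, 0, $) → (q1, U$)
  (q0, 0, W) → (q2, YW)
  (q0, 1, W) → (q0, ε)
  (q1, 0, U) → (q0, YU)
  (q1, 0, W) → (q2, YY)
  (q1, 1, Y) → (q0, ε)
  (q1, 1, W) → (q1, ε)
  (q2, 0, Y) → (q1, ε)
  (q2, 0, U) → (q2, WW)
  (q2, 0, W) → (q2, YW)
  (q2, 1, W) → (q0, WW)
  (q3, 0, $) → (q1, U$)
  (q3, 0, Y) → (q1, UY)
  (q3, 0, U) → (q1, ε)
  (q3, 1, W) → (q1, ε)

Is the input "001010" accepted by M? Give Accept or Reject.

Accept

(q0, 001010, $) ⊢ (q1, 01010, U$) ⊢ (q0, 1010, YU$) ⊢ (q3, 1010, WUU$) ⊢ (q1, 010, UU$) ⊢ (q0, 10, YUU$) ⊢ (q3, 10, WUUU$) ⊢ (q1, 0, UUU$) ⊢ (q0, ε, YUUU$)
All input consumed; state q0 ∈ F.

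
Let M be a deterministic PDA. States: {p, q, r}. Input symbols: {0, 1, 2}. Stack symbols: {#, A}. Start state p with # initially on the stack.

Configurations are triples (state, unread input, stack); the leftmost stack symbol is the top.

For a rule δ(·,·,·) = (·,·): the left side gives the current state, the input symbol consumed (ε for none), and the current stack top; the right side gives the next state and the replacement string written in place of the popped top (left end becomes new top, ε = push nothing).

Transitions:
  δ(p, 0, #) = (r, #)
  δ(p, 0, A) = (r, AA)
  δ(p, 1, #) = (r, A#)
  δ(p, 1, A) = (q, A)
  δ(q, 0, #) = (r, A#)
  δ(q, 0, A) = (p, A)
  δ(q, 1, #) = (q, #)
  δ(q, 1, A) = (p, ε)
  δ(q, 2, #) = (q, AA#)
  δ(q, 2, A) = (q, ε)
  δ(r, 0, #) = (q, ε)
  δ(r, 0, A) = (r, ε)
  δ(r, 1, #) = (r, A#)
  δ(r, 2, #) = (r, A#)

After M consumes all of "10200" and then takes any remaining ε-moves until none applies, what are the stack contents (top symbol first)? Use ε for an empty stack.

(p, 10200, #)
  read 1, top #: go to r, push A# → (r, 0200, A#)
  read 0, top A: go to r, push ε → (r, 200, #)
  read 2, top #: go to r, push A# → (r, 00, A#)
  read 0, top A: go to r, push ε → (r, 0, #)
  read 0, top #: go to q, push ε → (q, ε, ε)
All input consumed in state q with stack ε.

ε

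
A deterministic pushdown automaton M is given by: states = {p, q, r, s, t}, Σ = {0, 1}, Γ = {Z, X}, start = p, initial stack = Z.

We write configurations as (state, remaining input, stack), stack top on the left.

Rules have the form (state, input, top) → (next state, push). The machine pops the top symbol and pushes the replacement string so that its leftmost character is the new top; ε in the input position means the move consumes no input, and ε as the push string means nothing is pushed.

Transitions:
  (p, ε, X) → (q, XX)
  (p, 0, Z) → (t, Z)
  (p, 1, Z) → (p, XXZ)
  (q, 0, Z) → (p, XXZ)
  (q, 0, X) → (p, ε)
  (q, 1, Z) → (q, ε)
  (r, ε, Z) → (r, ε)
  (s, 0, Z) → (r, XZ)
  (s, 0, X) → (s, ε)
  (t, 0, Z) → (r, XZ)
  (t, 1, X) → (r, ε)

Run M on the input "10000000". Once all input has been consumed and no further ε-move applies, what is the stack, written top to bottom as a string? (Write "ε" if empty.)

XXXZ

(p, 10000000, Z)
  read 1, top Z: go to p, push XXZ → (p, 0000000, XXZ)
  ε-move, top X: go to q, push XX → (q, 0000000, XXXZ)
  read 0, top X: go to p, push ε → (p, 000000, XXZ)
  ε-move, top X: go to q, push XX → (q, 000000, XXXZ)
  read 0, top X: go to p, push ε → (p, 00000, XXZ)
  ε-move, top X: go to q, push XX → (q, 00000, XXXZ)
  read 0, top X: go to p, push ε → (p, 0000, XXZ)
  ε-move, top X: go to q, push XX → (q, 0000, XXXZ)
  read 0, top X: go to p, push ε → (p, 000, XXZ)
  ε-move, top X: go to q, push XX → (q, 000, XXXZ)
  read 0, top X: go to p, push ε → (p, 00, XXZ)
  ε-move, top X: go to q, push XX → (q, 00, XXXZ)
  read 0, top X: go to p, push ε → (p, 0, XXZ)
  ε-move, top X: go to q, push XX → (q, 0, XXXZ)
  read 0, top X: go to p, push ε → (p, ε, XXZ)
  ε-move, top X: go to q, push XX → (q, ε, XXXZ)
All input consumed in state q with stack XXXZ.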